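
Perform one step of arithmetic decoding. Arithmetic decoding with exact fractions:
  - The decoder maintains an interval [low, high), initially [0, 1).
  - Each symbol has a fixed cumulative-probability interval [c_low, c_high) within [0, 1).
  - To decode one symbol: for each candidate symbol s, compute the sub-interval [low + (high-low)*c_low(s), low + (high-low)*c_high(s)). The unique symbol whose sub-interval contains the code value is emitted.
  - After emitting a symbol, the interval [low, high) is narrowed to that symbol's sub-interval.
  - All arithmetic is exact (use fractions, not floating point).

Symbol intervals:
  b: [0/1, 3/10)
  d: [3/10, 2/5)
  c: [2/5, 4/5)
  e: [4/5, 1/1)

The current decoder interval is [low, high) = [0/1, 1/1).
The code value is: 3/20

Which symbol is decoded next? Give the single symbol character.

Interval width = high − low = 1/1 − 0/1 = 1/1
Scaled code = (code − low) / width = (3/20 − 0/1) / 1/1 = 3/20
  b: [0/1, 3/10) ← scaled code falls here ✓
  d: [3/10, 2/5) 
  c: [2/5, 4/5) 
  e: [4/5, 1/1) 

Answer: b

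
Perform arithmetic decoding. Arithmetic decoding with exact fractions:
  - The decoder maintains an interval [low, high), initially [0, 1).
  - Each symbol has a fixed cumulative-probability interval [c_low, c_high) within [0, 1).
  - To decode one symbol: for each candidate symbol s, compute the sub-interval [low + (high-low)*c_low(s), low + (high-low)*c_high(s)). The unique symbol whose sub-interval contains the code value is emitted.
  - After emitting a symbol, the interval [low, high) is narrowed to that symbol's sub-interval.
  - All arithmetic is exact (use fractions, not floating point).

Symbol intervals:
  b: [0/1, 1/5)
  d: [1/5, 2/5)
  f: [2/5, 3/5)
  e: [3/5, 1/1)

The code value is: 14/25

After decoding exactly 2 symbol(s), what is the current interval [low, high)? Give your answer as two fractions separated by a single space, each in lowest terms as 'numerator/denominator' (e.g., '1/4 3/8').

Answer: 13/25 3/5

Derivation:
Step 1: interval [0/1, 1/1), width = 1/1 - 0/1 = 1/1
  'b': [0/1 + 1/1*0/1, 0/1 + 1/1*1/5) = [0/1, 1/5)
  'd': [0/1 + 1/1*1/5, 0/1 + 1/1*2/5) = [1/5, 2/5)
  'f': [0/1 + 1/1*2/5, 0/1 + 1/1*3/5) = [2/5, 3/5) <- contains code 14/25
  'e': [0/1 + 1/1*3/5, 0/1 + 1/1*1/1) = [3/5, 1/1)
  emit 'f', narrow to [2/5, 3/5)
Step 2: interval [2/5, 3/5), width = 3/5 - 2/5 = 1/5
  'b': [2/5 + 1/5*0/1, 2/5 + 1/5*1/5) = [2/5, 11/25)
  'd': [2/5 + 1/5*1/5, 2/5 + 1/5*2/5) = [11/25, 12/25)
  'f': [2/5 + 1/5*2/5, 2/5 + 1/5*3/5) = [12/25, 13/25)
  'e': [2/5 + 1/5*3/5, 2/5 + 1/5*1/1) = [13/25, 3/5) <- contains code 14/25
  emit 'e', narrow to [13/25, 3/5)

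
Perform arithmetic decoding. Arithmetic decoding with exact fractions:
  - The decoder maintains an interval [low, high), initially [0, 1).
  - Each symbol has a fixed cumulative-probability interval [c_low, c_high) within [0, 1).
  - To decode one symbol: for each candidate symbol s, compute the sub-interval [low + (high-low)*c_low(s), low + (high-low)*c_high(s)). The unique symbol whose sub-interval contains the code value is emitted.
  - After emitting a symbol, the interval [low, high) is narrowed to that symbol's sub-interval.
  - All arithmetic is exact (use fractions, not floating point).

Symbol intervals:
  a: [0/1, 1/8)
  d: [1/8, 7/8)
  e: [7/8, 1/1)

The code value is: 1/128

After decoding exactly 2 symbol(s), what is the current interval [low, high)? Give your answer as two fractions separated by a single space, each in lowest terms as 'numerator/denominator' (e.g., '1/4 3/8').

Answer: 0/1 1/64

Derivation:
Step 1: interval [0/1, 1/1), width = 1/1 - 0/1 = 1/1
  'a': [0/1 + 1/1*0/1, 0/1 + 1/1*1/8) = [0/1, 1/8) <- contains code 1/128
  'd': [0/1 + 1/1*1/8, 0/1 + 1/1*7/8) = [1/8, 7/8)
  'e': [0/1 + 1/1*7/8, 0/1 + 1/1*1/1) = [7/8, 1/1)
  emit 'a', narrow to [0/1, 1/8)
Step 2: interval [0/1, 1/8), width = 1/8 - 0/1 = 1/8
  'a': [0/1 + 1/8*0/1, 0/1 + 1/8*1/8) = [0/1, 1/64) <- contains code 1/128
  'd': [0/1 + 1/8*1/8, 0/1 + 1/8*7/8) = [1/64, 7/64)
  'e': [0/1 + 1/8*7/8, 0/1 + 1/8*1/1) = [7/64, 1/8)
  emit 'a', narrow to [0/1, 1/64)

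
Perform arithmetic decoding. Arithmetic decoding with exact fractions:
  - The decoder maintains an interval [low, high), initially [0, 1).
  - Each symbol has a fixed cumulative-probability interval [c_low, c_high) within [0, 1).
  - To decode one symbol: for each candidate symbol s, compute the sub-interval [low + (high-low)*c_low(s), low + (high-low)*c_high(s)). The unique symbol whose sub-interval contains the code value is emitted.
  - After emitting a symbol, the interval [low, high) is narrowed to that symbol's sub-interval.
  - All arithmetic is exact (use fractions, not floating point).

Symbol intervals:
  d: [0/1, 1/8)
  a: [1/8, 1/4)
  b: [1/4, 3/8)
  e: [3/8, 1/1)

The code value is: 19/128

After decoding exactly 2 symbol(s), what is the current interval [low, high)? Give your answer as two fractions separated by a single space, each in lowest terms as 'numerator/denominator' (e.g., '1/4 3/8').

Answer: 9/64 5/32

Derivation:
Step 1: interval [0/1, 1/1), width = 1/1 - 0/1 = 1/1
  'd': [0/1 + 1/1*0/1, 0/1 + 1/1*1/8) = [0/1, 1/8)
  'a': [0/1 + 1/1*1/8, 0/1 + 1/1*1/4) = [1/8, 1/4) <- contains code 19/128
  'b': [0/1 + 1/1*1/4, 0/1 + 1/1*3/8) = [1/4, 3/8)
  'e': [0/1 + 1/1*3/8, 0/1 + 1/1*1/1) = [3/8, 1/1)
  emit 'a', narrow to [1/8, 1/4)
Step 2: interval [1/8, 1/4), width = 1/4 - 1/8 = 1/8
  'd': [1/8 + 1/8*0/1, 1/8 + 1/8*1/8) = [1/8, 9/64)
  'a': [1/8 + 1/8*1/8, 1/8 + 1/8*1/4) = [9/64, 5/32) <- contains code 19/128
  'b': [1/8 + 1/8*1/4, 1/8 + 1/8*3/8) = [5/32, 11/64)
  'e': [1/8 + 1/8*3/8, 1/8 + 1/8*1/1) = [11/64, 1/4)
  emit 'a', narrow to [9/64, 5/32)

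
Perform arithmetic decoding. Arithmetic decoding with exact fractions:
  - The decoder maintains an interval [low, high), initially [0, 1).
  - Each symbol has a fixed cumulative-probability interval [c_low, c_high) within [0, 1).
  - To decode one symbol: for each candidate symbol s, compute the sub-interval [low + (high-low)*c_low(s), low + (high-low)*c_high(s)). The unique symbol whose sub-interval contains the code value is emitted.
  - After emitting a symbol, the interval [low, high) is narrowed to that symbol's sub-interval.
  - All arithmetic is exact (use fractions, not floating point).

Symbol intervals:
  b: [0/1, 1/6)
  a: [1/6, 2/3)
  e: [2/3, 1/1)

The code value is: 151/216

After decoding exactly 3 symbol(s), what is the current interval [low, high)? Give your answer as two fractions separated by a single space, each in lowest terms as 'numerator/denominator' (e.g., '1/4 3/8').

Step 1: interval [0/1, 1/1), width = 1/1 - 0/1 = 1/1
  'b': [0/1 + 1/1*0/1, 0/1 + 1/1*1/6) = [0/1, 1/6)
  'a': [0/1 + 1/1*1/6, 0/1 + 1/1*2/3) = [1/6, 2/3)
  'e': [0/1 + 1/1*2/3, 0/1 + 1/1*1/1) = [2/3, 1/1) <- contains code 151/216
  emit 'e', narrow to [2/3, 1/1)
Step 2: interval [2/3, 1/1), width = 1/1 - 2/3 = 1/3
  'b': [2/3 + 1/3*0/1, 2/3 + 1/3*1/6) = [2/3, 13/18) <- contains code 151/216
  'a': [2/3 + 1/3*1/6, 2/3 + 1/3*2/3) = [13/18, 8/9)
  'e': [2/3 + 1/3*2/3, 2/3 + 1/3*1/1) = [8/9, 1/1)
  emit 'b', narrow to [2/3, 13/18)
Step 3: interval [2/3, 13/18), width = 13/18 - 2/3 = 1/18
  'b': [2/3 + 1/18*0/1, 2/3 + 1/18*1/6) = [2/3, 73/108)
  'a': [2/3 + 1/18*1/6, 2/3 + 1/18*2/3) = [73/108, 19/27) <- contains code 151/216
  'e': [2/3 + 1/18*2/3, 2/3 + 1/18*1/1) = [19/27, 13/18)
  emit 'a', narrow to [73/108, 19/27)

Answer: 73/108 19/27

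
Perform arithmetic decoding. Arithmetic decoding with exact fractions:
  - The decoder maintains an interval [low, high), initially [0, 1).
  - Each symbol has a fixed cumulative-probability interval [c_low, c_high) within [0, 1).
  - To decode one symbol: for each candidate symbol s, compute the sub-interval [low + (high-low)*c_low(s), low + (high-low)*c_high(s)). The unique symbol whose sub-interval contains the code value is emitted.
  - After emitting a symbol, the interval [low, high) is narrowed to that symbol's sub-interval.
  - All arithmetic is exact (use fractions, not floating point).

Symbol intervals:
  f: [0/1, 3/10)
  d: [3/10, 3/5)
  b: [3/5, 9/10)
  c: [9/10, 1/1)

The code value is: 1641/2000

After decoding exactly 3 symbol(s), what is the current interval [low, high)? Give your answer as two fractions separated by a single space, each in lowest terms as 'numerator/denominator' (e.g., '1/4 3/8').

Step 1: interval [0/1, 1/1), width = 1/1 - 0/1 = 1/1
  'f': [0/1 + 1/1*0/1, 0/1 + 1/1*3/10) = [0/1, 3/10)
  'd': [0/1 + 1/1*3/10, 0/1 + 1/1*3/5) = [3/10, 3/5)
  'b': [0/1 + 1/1*3/5, 0/1 + 1/1*9/10) = [3/5, 9/10) <- contains code 1641/2000
  'c': [0/1 + 1/1*9/10, 0/1 + 1/1*1/1) = [9/10, 1/1)
  emit 'b', narrow to [3/5, 9/10)
Step 2: interval [3/5, 9/10), width = 9/10 - 3/5 = 3/10
  'f': [3/5 + 3/10*0/1, 3/5 + 3/10*3/10) = [3/5, 69/100)
  'd': [3/5 + 3/10*3/10, 3/5 + 3/10*3/5) = [69/100, 39/50)
  'b': [3/5 + 3/10*3/5, 3/5 + 3/10*9/10) = [39/50, 87/100) <- contains code 1641/2000
  'c': [3/5 + 3/10*9/10, 3/5 + 3/10*1/1) = [87/100, 9/10)
  emit 'b', narrow to [39/50, 87/100)
Step 3: interval [39/50, 87/100), width = 87/100 - 39/50 = 9/100
  'f': [39/50 + 9/100*0/1, 39/50 + 9/100*3/10) = [39/50, 807/1000)
  'd': [39/50 + 9/100*3/10, 39/50 + 9/100*3/5) = [807/1000, 417/500) <- contains code 1641/2000
  'b': [39/50 + 9/100*3/5, 39/50 + 9/100*9/10) = [417/500, 861/1000)
  'c': [39/50 + 9/100*9/10, 39/50 + 9/100*1/1) = [861/1000, 87/100)
  emit 'd', narrow to [807/1000, 417/500)

Answer: 807/1000 417/500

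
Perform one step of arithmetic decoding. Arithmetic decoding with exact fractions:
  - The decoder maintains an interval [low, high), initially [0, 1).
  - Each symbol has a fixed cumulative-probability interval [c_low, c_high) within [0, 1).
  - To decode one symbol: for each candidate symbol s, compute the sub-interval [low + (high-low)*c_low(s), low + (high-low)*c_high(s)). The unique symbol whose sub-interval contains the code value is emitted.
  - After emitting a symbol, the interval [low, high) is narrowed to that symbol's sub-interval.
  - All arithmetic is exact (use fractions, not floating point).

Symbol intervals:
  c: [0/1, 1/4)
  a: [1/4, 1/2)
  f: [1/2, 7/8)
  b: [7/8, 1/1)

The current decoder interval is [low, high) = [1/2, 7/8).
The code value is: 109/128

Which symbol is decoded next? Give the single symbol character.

Answer: b

Derivation:
Interval width = high − low = 7/8 − 1/2 = 3/8
Scaled code = (code − low) / width = (109/128 − 1/2) / 3/8 = 15/16
  c: [0/1, 1/4) 
  a: [1/4, 1/2) 
  f: [1/2, 7/8) 
  b: [7/8, 1/1) ← scaled code falls here ✓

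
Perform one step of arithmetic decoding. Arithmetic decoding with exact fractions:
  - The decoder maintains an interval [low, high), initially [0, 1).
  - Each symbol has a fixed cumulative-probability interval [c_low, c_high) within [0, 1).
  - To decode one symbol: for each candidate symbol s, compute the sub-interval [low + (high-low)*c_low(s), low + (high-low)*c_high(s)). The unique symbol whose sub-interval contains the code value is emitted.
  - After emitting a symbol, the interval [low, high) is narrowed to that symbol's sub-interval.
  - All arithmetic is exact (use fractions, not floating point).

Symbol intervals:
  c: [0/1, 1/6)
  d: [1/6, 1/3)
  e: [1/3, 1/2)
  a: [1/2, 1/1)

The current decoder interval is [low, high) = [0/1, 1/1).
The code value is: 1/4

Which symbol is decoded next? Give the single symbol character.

Answer: d

Derivation:
Interval width = high − low = 1/1 − 0/1 = 1/1
Scaled code = (code − low) / width = (1/4 − 0/1) / 1/1 = 1/4
  c: [0/1, 1/6) 
  d: [1/6, 1/3) ← scaled code falls here ✓
  e: [1/3, 1/2) 
  a: [1/2, 1/1) 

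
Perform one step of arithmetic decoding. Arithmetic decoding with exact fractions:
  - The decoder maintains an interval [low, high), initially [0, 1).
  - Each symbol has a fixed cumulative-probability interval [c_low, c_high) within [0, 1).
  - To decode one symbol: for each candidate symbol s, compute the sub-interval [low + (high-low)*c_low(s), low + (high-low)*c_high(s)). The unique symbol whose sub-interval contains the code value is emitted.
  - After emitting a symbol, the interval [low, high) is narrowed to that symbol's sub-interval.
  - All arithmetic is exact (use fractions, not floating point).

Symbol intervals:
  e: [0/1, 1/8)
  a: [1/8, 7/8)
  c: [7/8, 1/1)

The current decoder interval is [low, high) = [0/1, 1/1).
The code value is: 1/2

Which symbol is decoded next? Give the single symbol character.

Interval width = high − low = 1/1 − 0/1 = 1/1
Scaled code = (code − low) / width = (1/2 − 0/1) / 1/1 = 1/2
  e: [0/1, 1/8) 
  a: [1/8, 7/8) ← scaled code falls here ✓
  c: [7/8, 1/1) 

Answer: a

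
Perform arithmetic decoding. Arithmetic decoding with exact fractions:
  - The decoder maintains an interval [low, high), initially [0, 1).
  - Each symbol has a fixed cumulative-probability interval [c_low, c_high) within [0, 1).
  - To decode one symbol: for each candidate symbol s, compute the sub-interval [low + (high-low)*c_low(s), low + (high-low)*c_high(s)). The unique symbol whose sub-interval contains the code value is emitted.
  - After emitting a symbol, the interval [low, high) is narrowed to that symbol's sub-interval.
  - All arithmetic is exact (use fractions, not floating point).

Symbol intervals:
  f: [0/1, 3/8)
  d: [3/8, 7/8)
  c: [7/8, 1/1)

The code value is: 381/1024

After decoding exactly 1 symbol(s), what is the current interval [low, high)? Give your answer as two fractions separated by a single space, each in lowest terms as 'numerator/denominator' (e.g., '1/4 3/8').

Step 1: interval [0/1, 1/1), width = 1/1 - 0/1 = 1/1
  'f': [0/1 + 1/1*0/1, 0/1 + 1/1*3/8) = [0/1, 3/8) <- contains code 381/1024
  'd': [0/1 + 1/1*3/8, 0/1 + 1/1*7/8) = [3/8, 7/8)
  'c': [0/1 + 1/1*7/8, 0/1 + 1/1*1/1) = [7/8, 1/1)
  emit 'f', narrow to [0/1, 3/8)

Answer: 0/1 3/8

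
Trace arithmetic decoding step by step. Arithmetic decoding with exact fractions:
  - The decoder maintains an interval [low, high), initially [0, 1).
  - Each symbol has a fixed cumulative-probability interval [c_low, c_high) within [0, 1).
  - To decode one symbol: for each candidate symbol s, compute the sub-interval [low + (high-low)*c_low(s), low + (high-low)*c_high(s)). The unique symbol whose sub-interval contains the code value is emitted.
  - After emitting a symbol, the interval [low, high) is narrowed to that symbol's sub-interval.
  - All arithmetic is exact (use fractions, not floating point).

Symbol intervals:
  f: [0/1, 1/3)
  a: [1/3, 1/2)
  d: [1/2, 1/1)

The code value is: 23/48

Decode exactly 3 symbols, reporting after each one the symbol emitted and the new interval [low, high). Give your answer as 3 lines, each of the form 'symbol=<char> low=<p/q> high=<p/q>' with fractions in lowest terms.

Answer: symbol=a low=1/3 high=1/2
symbol=d low=5/12 high=1/2
symbol=d low=11/24 high=1/2

Derivation:
Step 1: interval [0/1, 1/1), width = 1/1 - 0/1 = 1/1
  'f': [0/1 + 1/1*0/1, 0/1 + 1/1*1/3) = [0/1, 1/3)
  'a': [0/1 + 1/1*1/3, 0/1 + 1/1*1/2) = [1/3, 1/2) <- contains code 23/48
  'd': [0/1 + 1/1*1/2, 0/1 + 1/1*1/1) = [1/2, 1/1)
  emit 'a', narrow to [1/3, 1/2)
Step 2: interval [1/3, 1/2), width = 1/2 - 1/3 = 1/6
  'f': [1/3 + 1/6*0/1, 1/3 + 1/6*1/3) = [1/3, 7/18)
  'a': [1/3 + 1/6*1/3, 1/3 + 1/6*1/2) = [7/18, 5/12)
  'd': [1/3 + 1/6*1/2, 1/3 + 1/6*1/1) = [5/12, 1/2) <- contains code 23/48
  emit 'd', narrow to [5/12, 1/2)
Step 3: interval [5/12, 1/2), width = 1/2 - 5/12 = 1/12
  'f': [5/12 + 1/12*0/1, 5/12 + 1/12*1/3) = [5/12, 4/9)
  'a': [5/12 + 1/12*1/3, 5/12 + 1/12*1/2) = [4/9, 11/24)
  'd': [5/12 + 1/12*1/2, 5/12 + 1/12*1/1) = [11/24, 1/2) <- contains code 23/48
  emit 'd', narrow to [11/24, 1/2)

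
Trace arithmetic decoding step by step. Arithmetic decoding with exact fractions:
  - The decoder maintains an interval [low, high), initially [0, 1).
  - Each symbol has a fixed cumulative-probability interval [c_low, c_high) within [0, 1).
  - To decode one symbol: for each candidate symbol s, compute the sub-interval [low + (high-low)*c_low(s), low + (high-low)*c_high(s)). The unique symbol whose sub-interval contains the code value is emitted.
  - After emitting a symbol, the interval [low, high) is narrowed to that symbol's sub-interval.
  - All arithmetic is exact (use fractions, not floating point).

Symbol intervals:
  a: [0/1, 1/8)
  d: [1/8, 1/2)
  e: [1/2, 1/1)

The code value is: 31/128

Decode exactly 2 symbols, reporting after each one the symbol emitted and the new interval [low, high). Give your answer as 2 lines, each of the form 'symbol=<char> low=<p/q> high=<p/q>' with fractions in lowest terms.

Step 1: interval [0/1, 1/1), width = 1/1 - 0/1 = 1/1
  'a': [0/1 + 1/1*0/1, 0/1 + 1/1*1/8) = [0/1, 1/8)
  'd': [0/1 + 1/1*1/8, 0/1 + 1/1*1/2) = [1/8, 1/2) <- contains code 31/128
  'e': [0/1 + 1/1*1/2, 0/1 + 1/1*1/1) = [1/2, 1/1)
  emit 'd', narrow to [1/8, 1/2)
Step 2: interval [1/8, 1/2), width = 1/2 - 1/8 = 3/8
  'a': [1/8 + 3/8*0/1, 1/8 + 3/8*1/8) = [1/8, 11/64)
  'd': [1/8 + 3/8*1/8, 1/8 + 3/8*1/2) = [11/64, 5/16) <- contains code 31/128
  'e': [1/8 + 3/8*1/2, 1/8 + 3/8*1/1) = [5/16, 1/2)
  emit 'd', narrow to [11/64, 5/16)

Answer: symbol=d low=1/8 high=1/2
symbol=d low=11/64 high=5/16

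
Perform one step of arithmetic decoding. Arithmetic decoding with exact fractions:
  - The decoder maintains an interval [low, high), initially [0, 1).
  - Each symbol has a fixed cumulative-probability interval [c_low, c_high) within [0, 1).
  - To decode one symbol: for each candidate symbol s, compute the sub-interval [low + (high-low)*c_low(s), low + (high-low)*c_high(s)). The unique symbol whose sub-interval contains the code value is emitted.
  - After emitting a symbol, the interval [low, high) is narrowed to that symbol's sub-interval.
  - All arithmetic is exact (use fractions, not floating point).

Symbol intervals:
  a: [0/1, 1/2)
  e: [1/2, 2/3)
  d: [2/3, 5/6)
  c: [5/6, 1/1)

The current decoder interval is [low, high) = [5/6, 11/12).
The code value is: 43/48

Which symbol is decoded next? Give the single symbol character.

Answer: d

Derivation:
Interval width = high − low = 11/12 − 5/6 = 1/12
Scaled code = (code − low) / width = (43/48 − 5/6) / 1/12 = 3/4
  a: [0/1, 1/2) 
  e: [1/2, 2/3) 
  d: [2/3, 5/6) ← scaled code falls here ✓
  c: [5/6, 1/1) 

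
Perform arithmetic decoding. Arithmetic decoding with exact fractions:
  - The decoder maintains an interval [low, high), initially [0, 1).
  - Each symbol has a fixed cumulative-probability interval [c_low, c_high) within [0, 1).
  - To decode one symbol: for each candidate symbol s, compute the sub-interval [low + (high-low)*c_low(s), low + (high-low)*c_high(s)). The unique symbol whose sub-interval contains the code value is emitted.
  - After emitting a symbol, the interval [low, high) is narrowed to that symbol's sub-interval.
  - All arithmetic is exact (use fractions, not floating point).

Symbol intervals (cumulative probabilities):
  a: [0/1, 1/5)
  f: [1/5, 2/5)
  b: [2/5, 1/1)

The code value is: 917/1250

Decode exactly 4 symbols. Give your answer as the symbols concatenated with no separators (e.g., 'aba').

Step 1: interval [0/1, 1/1), width = 1/1 - 0/1 = 1/1
  'a': [0/1 + 1/1*0/1, 0/1 + 1/1*1/5) = [0/1, 1/5)
  'f': [0/1 + 1/1*1/5, 0/1 + 1/1*2/5) = [1/5, 2/5)
  'b': [0/1 + 1/1*2/5, 0/1 + 1/1*1/1) = [2/5, 1/1) <- contains code 917/1250
  emit 'b', narrow to [2/5, 1/1)
Step 2: interval [2/5, 1/1), width = 1/1 - 2/5 = 3/5
  'a': [2/5 + 3/5*0/1, 2/5 + 3/5*1/5) = [2/5, 13/25)
  'f': [2/5 + 3/5*1/5, 2/5 + 3/5*2/5) = [13/25, 16/25)
  'b': [2/5 + 3/5*2/5, 2/5 + 3/5*1/1) = [16/25, 1/1) <- contains code 917/1250
  emit 'b', narrow to [16/25, 1/1)
Step 3: interval [16/25, 1/1), width = 1/1 - 16/25 = 9/25
  'a': [16/25 + 9/25*0/1, 16/25 + 9/25*1/5) = [16/25, 89/125)
  'f': [16/25 + 9/25*1/5, 16/25 + 9/25*2/5) = [89/125, 98/125) <- contains code 917/1250
  'b': [16/25 + 9/25*2/5, 16/25 + 9/25*1/1) = [98/125, 1/1)
  emit 'f', narrow to [89/125, 98/125)
Step 4: interval [89/125, 98/125), width = 98/125 - 89/125 = 9/125
  'a': [89/125 + 9/125*0/1, 89/125 + 9/125*1/5) = [89/125, 454/625)
  'f': [89/125 + 9/125*1/5, 89/125 + 9/125*2/5) = [454/625, 463/625) <- contains code 917/1250
  'b': [89/125 + 9/125*2/5, 89/125 + 9/125*1/1) = [463/625, 98/125)
  emit 'f', narrow to [454/625, 463/625)

Answer: bbff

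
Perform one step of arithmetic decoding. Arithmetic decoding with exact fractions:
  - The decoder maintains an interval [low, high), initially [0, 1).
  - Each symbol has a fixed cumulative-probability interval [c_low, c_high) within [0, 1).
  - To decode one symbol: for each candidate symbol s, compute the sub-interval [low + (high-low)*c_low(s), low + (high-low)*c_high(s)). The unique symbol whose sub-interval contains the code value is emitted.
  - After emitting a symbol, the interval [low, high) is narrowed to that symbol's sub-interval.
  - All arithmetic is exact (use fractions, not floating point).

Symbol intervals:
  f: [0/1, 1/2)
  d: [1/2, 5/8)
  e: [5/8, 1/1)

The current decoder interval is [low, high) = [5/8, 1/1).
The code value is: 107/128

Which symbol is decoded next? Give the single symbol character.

Interval width = high − low = 1/1 − 5/8 = 3/8
Scaled code = (code − low) / width = (107/128 − 5/8) / 3/8 = 9/16
  f: [0/1, 1/2) 
  d: [1/2, 5/8) ← scaled code falls here ✓
  e: [5/8, 1/1) 

Answer: d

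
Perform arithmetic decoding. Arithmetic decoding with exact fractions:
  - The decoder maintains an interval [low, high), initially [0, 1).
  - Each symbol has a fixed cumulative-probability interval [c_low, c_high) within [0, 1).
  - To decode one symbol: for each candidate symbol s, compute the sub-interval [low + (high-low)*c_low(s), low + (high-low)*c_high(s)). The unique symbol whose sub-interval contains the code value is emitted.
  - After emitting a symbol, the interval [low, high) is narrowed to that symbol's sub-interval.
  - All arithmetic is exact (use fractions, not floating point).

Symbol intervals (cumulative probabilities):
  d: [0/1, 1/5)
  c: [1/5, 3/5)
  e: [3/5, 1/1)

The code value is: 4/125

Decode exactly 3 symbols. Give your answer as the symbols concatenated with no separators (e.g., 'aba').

Step 1: interval [0/1, 1/1), width = 1/1 - 0/1 = 1/1
  'd': [0/1 + 1/1*0/1, 0/1 + 1/1*1/5) = [0/1, 1/5) <- contains code 4/125
  'c': [0/1 + 1/1*1/5, 0/1 + 1/1*3/5) = [1/5, 3/5)
  'e': [0/1 + 1/1*3/5, 0/1 + 1/1*1/1) = [3/5, 1/1)
  emit 'd', narrow to [0/1, 1/5)
Step 2: interval [0/1, 1/5), width = 1/5 - 0/1 = 1/5
  'd': [0/1 + 1/5*0/1, 0/1 + 1/5*1/5) = [0/1, 1/25) <- contains code 4/125
  'c': [0/1 + 1/5*1/5, 0/1 + 1/5*3/5) = [1/25, 3/25)
  'e': [0/1 + 1/5*3/5, 0/1 + 1/5*1/1) = [3/25, 1/5)
  emit 'd', narrow to [0/1, 1/25)
Step 3: interval [0/1, 1/25), width = 1/25 - 0/1 = 1/25
  'd': [0/1 + 1/25*0/1, 0/1 + 1/25*1/5) = [0/1, 1/125)
  'c': [0/1 + 1/25*1/5, 0/1 + 1/25*3/5) = [1/125, 3/125)
  'e': [0/1 + 1/25*3/5, 0/1 + 1/25*1/1) = [3/125, 1/25) <- contains code 4/125
  emit 'e', narrow to [3/125, 1/25)

Answer: dde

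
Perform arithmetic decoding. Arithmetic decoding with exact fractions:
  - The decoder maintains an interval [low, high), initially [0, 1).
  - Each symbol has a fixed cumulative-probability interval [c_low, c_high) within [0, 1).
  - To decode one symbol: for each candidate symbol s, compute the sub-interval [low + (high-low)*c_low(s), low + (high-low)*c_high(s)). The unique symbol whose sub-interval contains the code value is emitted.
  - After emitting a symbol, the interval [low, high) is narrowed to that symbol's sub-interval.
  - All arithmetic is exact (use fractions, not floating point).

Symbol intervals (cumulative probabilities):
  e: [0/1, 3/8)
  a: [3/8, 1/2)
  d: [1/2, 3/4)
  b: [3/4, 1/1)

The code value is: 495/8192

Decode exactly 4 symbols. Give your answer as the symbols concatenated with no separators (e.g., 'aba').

Answer: eeaa

Derivation:
Step 1: interval [0/1, 1/1), width = 1/1 - 0/1 = 1/1
  'e': [0/1 + 1/1*0/1, 0/1 + 1/1*3/8) = [0/1, 3/8) <- contains code 495/8192
  'a': [0/1 + 1/1*3/8, 0/1 + 1/1*1/2) = [3/8, 1/2)
  'd': [0/1 + 1/1*1/2, 0/1 + 1/1*3/4) = [1/2, 3/4)
  'b': [0/1 + 1/1*3/4, 0/1 + 1/1*1/1) = [3/4, 1/1)
  emit 'e', narrow to [0/1, 3/8)
Step 2: interval [0/1, 3/8), width = 3/8 - 0/1 = 3/8
  'e': [0/1 + 3/8*0/1, 0/1 + 3/8*3/8) = [0/1, 9/64) <- contains code 495/8192
  'a': [0/1 + 3/8*3/8, 0/1 + 3/8*1/2) = [9/64, 3/16)
  'd': [0/1 + 3/8*1/2, 0/1 + 3/8*3/4) = [3/16, 9/32)
  'b': [0/1 + 3/8*3/4, 0/1 + 3/8*1/1) = [9/32, 3/8)
  emit 'e', narrow to [0/1, 9/64)
Step 3: interval [0/1, 9/64), width = 9/64 - 0/1 = 9/64
  'e': [0/1 + 9/64*0/1, 0/1 + 9/64*3/8) = [0/1, 27/512)
  'a': [0/1 + 9/64*3/8, 0/1 + 9/64*1/2) = [27/512, 9/128) <- contains code 495/8192
  'd': [0/1 + 9/64*1/2, 0/1 + 9/64*3/4) = [9/128, 27/256)
  'b': [0/1 + 9/64*3/4, 0/1 + 9/64*1/1) = [27/256, 9/64)
  emit 'a', narrow to [27/512, 9/128)
Step 4: interval [27/512, 9/128), width = 9/128 - 27/512 = 9/512
  'e': [27/512 + 9/512*0/1, 27/512 + 9/512*3/8) = [27/512, 243/4096)
  'a': [27/512 + 9/512*3/8, 27/512 + 9/512*1/2) = [243/4096, 63/1024) <- contains code 495/8192
  'd': [27/512 + 9/512*1/2, 27/512 + 9/512*3/4) = [63/1024, 135/2048)
  'b': [27/512 + 9/512*3/4, 27/512 + 9/512*1/1) = [135/2048, 9/128)
  emit 'a', narrow to [243/4096, 63/1024)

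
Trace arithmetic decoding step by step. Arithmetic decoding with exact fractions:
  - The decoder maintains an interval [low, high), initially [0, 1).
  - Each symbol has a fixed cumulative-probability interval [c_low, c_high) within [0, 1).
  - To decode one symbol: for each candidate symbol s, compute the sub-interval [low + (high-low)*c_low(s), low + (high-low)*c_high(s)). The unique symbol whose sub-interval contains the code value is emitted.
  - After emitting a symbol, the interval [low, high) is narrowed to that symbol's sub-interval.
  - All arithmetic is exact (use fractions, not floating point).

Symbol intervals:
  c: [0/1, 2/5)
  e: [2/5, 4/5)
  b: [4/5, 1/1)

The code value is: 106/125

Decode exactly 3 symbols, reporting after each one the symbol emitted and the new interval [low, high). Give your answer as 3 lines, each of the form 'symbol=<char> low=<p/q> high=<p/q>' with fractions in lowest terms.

Answer: symbol=b low=4/5 high=1/1
symbol=c low=4/5 high=22/25
symbol=e low=104/125 high=108/125

Derivation:
Step 1: interval [0/1, 1/1), width = 1/1 - 0/1 = 1/1
  'c': [0/1 + 1/1*0/1, 0/1 + 1/1*2/5) = [0/1, 2/5)
  'e': [0/1 + 1/1*2/5, 0/1 + 1/1*4/5) = [2/5, 4/5)
  'b': [0/1 + 1/1*4/5, 0/1 + 1/1*1/1) = [4/5, 1/1) <- contains code 106/125
  emit 'b', narrow to [4/5, 1/1)
Step 2: interval [4/5, 1/1), width = 1/1 - 4/5 = 1/5
  'c': [4/5 + 1/5*0/1, 4/5 + 1/5*2/5) = [4/5, 22/25) <- contains code 106/125
  'e': [4/5 + 1/5*2/5, 4/5 + 1/5*4/5) = [22/25, 24/25)
  'b': [4/5 + 1/5*4/5, 4/5 + 1/5*1/1) = [24/25, 1/1)
  emit 'c', narrow to [4/5, 22/25)
Step 3: interval [4/5, 22/25), width = 22/25 - 4/5 = 2/25
  'c': [4/5 + 2/25*0/1, 4/5 + 2/25*2/5) = [4/5, 104/125)
  'e': [4/5 + 2/25*2/5, 4/5 + 2/25*4/5) = [104/125, 108/125) <- contains code 106/125
  'b': [4/5 + 2/25*4/5, 4/5 + 2/25*1/1) = [108/125, 22/25)
  emit 'e', narrow to [104/125, 108/125)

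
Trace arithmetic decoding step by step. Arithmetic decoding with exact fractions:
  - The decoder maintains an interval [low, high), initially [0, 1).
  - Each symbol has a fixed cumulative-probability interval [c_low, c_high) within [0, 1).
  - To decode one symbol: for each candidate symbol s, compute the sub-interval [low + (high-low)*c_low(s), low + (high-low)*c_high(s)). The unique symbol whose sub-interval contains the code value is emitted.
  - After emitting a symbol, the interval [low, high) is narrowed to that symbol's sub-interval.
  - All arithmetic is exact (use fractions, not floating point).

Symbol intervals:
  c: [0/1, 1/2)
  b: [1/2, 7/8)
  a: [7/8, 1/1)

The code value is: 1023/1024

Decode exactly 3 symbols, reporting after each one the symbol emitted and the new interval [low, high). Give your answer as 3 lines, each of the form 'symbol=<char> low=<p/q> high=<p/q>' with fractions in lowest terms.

Answer: symbol=a low=7/8 high=1/1
symbol=a low=63/64 high=1/1
symbol=a low=511/512 high=1/1

Derivation:
Step 1: interval [0/1, 1/1), width = 1/1 - 0/1 = 1/1
  'c': [0/1 + 1/1*0/1, 0/1 + 1/1*1/2) = [0/1, 1/2)
  'b': [0/1 + 1/1*1/2, 0/1 + 1/1*7/8) = [1/2, 7/8)
  'a': [0/1 + 1/1*7/8, 0/1 + 1/1*1/1) = [7/8, 1/1) <- contains code 1023/1024
  emit 'a', narrow to [7/8, 1/1)
Step 2: interval [7/8, 1/1), width = 1/1 - 7/8 = 1/8
  'c': [7/8 + 1/8*0/1, 7/8 + 1/8*1/2) = [7/8, 15/16)
  'b': [7/8 + 1/8*1/2, 7/8 + 1/8*7/8) = [15/16, 63/64)
  'a': [7/8 + 1/8*7/8, 7/8 + 1/8*1/1) = [63/64, 1/1) <- contains code 1023/1024
  emit 'a', narrow to [63/64, 1/1)
Step 3: interval [63/64, 1/1), width = 1/1 - 63/64 = 1/64
  'c': [63/64 + 1/64*0/1, 63/64 + 1/64*1/2) = [63/64, 127/128)
  'b': [63/64 + 1/64*1/2, 63/64 + 1/64*7/8) = [127/128, 511/512)
  'a': [63/64 + 1/64*7/8, 63/64 + 1/64*1/1) = [511/512, 1/1) <- contains code 1023/1024
  emit 'a', narrow to [511/512, 1/1)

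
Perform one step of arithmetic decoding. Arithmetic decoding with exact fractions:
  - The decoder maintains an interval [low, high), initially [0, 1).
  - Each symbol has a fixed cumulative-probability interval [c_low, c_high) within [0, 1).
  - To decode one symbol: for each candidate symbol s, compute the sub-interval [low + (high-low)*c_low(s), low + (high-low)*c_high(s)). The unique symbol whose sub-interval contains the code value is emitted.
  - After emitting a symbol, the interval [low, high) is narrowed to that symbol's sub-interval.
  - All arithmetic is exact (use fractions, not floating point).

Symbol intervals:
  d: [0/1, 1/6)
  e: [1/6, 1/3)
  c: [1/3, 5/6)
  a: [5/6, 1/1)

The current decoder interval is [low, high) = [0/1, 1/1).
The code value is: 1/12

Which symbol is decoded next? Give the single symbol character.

Interval width = high − low = 1/1 − 0/1 = 1/1
Scaled code = (code − low) / width = (1/12 − 0/1) / 1/1 = 1/12
  d: [0/1, 1/6) ← scaled code falls here ✓
  e: [1/6, 1/3) 
  c: [1/3, 5/6) 
  a: [5/6, 1/1) 

Answer: d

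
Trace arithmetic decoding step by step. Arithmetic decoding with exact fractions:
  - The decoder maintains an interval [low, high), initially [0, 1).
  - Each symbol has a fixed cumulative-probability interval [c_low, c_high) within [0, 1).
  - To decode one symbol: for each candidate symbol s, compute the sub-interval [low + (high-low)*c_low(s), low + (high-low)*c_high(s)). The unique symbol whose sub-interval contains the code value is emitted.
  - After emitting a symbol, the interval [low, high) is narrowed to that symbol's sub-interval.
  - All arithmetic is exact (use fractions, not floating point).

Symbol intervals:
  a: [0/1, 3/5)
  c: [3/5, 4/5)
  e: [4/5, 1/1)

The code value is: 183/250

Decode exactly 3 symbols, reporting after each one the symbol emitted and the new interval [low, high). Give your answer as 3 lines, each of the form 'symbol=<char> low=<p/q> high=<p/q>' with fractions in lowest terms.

Answer: symbol=c low=3/5 high=4/5
symbol=c low=18/25 high=19/25
symbol=a low=18/25 high=93/125

Derivation:
Step 1: interval [0/1, 1/1), width = 1/1 - 0/1 = 1/1
  'a': [0/1 + 1/1*0/1, 0/1 + 1/1*3/5) = [0/1, 3/5)
  'c': [0/1 + 1/1*3/5, 0/1 + 1/1*4/5) = [3/5, 4/5) <- contains code 183/250
  'e': [0/1 + 1/1*4/5, 0/1 + 1/1*1/1) = [4/5, 1/1)
  emit 'c', narrow to [3/5, 4/5)
Step 2: interval [3/5, 4/5), width = 4/5 - 3/5 = 1/5
  'a': [3/5 + 1/5*0/1, 3/5 + 1/5*3/5) = [3/5, 18/25)
  'c': [3/5 + 1/5*3/5, 3/5 + 1/5*4/5) = [18/25, 19/25) <- contains code 183/250
  'e': [3/5 + 1/5*4/5, 3/5 + 1/5*1/1) = [19/25, 4/5)
  emit 'c', narrow to [18/25, 19/25)
Step 3: interval [18/25, 19/25), width = 19/25 - 18/25 = 1/25
  'a': [18/25 + 1/25*0/1, 18/25 + 1/25*3/5) = [18/25, 93/125) <- contains code 183/250
  'c': [18/25 + 1/25*3/5, 18/25 + 1/25*4/5) = [93/125, 94/125)
  'e': [18/25 + 1/25*4/5, 18/25 + 1/25*1/1) = [94/125, 19/25)
  emit 'a', narrow to [18/25, 93/125)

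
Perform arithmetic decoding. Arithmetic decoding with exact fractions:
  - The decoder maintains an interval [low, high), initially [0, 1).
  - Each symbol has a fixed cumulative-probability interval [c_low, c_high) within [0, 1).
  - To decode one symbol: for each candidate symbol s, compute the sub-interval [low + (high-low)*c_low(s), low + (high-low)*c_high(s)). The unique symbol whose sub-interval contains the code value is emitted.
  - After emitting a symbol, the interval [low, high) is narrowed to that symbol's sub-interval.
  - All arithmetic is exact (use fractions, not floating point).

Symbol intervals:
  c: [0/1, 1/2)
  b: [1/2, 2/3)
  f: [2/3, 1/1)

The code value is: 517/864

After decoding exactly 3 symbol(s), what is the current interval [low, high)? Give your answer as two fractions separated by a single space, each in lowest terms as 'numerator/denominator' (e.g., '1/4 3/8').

Step 1: interval [0/1, 1/1), width = 1/1 - 0/1 = 1/1
  'c': [0/1 + 1/1*0/1, 0/1 + 1/1*1/2) = [0/1, 1/2)
  'b': [0/1 + 1/1*1/2, 0/1 + 1/1*2/3) = [1/2, 2/3) <- contains code 517/864
  'f': [0/1 + 1/1*2/3, 0/1 + 1/1*1/1) = [2/3, 1/1)
  emit 'b', narrow to [1/2, 2/3)
Step 2: interval [1/2, 2/3), width = 2/3 - 1/2 = 1/6
  'c': [1/2 + 1/6*0/1, 1/2 + 1/6*1/2) = [1/2, 7/12)
  'b': [1/2 + 1/6*1/2, 1/2 + 1/6*2/3) = [7/12, 11/18) <- contains code 517/864
  'f': [1/2 + 1/6*2/3, 1/2 + 1/6*1/1) = [11/18, 2/3)
  emit 'b', narrow to [7/12, 11/18)
Step 3: interval [7/12, 11/18), width = 11/18 - 7/12 = 1/36
  'c': [7/12 + 1/36*0/1, 7/12 + 1/36*1/2) = [7/12, 43/72)
  'b': [7/12 + 1/36*1/2, 7/12 + 1/36*2/3) = [43/72, 65/108) <- contains code 517/864
  'f': [7/12 + 1/36*2/3, 7/12 + 1/36*1/1) = [65/108, 11/18)
  emit 'b', narrow to [43/72, 65/108)

Answer: 43/72 65/108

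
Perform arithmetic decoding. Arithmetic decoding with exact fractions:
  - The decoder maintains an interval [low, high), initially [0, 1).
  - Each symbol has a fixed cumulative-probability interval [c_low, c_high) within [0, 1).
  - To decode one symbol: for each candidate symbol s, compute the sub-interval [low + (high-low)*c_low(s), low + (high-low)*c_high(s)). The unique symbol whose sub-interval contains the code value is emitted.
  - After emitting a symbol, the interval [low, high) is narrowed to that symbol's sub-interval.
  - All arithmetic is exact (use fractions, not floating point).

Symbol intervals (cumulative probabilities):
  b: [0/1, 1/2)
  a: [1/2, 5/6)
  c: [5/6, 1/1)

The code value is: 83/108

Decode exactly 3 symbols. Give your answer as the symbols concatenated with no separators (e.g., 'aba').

Step 1: interval [0/1, 1/1), width = 1/1 - 0/1 = 1/1
  'b': [0/1 + 1/1*0/1, 0/1 + 1/1*1/2) = [0/1, 1/2)
  'a': [0/1 + 1/1*1/2, 0/1 + 1/1*5/6) = [1/2, 5/6) <- contains code 83/108
  'c': [0/1 + 1/1*5/6, 0/1 + 1/1*1/1) = [5/6, 1/1)
  emit 'a', narrow to [1/2, 5/6)
Step 2: interval [1/2, 5/6), width = 5/6 - 1/2 = 1/3
  'b': [1/2 + 1/3*0/1, 1/2 + 1/3*1/2) = [1/2, 2/3)
  'a': [1/2 + 1/3*1/2, 1/2 + 1/3*5/6) = [2/3, 7/9) <- contains code 83/108
  'c': [1/2 + 1/3*5/6, 1/2 + 1/3*1/1) = [7/9, 5/6)
  emit 'a', narrow to [2/3, 7/9)
Step 3: interval [2/3, 7/9), width = 7/9 - 2/3 = 1/9
  'b': [2/3 + 1/9*0/1, 2/3 + 1/9*1/2) = [2/3, 13/18)
  'a': [2/3 + 1/9*1/2, 2/3 + 1/9*5/6) = [13/18, 41/54)
  'c': [2/3 + 1/9*5/6, 2/3 + 1/9*1/1) = [41/54, 7/9) <- contains code 83/108
  emit 'c', narrow to [41/54, 7/9)

Answer: aac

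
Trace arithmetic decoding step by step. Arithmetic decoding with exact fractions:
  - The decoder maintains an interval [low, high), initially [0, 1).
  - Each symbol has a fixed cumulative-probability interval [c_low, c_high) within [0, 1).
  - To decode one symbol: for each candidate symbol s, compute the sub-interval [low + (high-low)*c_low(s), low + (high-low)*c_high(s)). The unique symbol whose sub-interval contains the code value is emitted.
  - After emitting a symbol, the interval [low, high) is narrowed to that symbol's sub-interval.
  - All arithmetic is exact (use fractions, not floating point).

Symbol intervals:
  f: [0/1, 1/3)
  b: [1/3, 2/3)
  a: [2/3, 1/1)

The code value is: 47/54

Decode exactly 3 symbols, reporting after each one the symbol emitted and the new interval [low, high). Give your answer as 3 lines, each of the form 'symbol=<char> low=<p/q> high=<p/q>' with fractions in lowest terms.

Step 1: interval [0/1, 1/1), width = 1/1 - 0/1 = 1/1
  'f': [0/1 + 1/1*0/1, 0/1 + 1/1*1/3) = [0/1, 1/3)
  'b': [0/1 + 1/1*1/3, 0/1 + 1/1*2/3) = [1/3, 2/3)
  'a': [0/1 + 1/1*2/3, 0/1 + 1/1*1/1) = [2/3, 1/1) <- contains code 47/54
  emit 'a', narrow to [2/3, 1/1)
Step 2: interval [2/3, 1/1), width = 1/1 - 2/3 = 1/3
  'f': [2/3 + 1/3*0/1, 2/3 + 1/3*1/3) = [2/3, 7/9)
  'b': [2/3 + 1/3*1/3, 2/3 + 1/3*2/3) = [7/9, 8/9) <- contains code 47/54
  'a': [2/3 + 1/3*2/3, 2/3 + 1/3*1/1) = [8/9, 1/1)
  emit 'b', narrow to [7/9, 8/9)
Step 3: interval [7/9, 8/9), width = 8/9 - 7/9 = 1/9
  'f': [7/9 + 1/9*0/1, 7/9 + 1/9*1/3) = [7/9, 22/27)
  'b': [7/9 + 1/9*1/3, 7/9 + 1/9*2/3) = [22/27, 23/27)
  'a': [7/9 + 1/9*2/3, 7/9 + 1/9*1/1) = [23/27, 8/9) <- contains code 47/54
  emit 'a', narrow to [23/27, 8/9)

Answer: symbol=a low=2/3 high=1/1
symbol=b low=7/9 high=8/9
symbol=a low=23/27 high=8/9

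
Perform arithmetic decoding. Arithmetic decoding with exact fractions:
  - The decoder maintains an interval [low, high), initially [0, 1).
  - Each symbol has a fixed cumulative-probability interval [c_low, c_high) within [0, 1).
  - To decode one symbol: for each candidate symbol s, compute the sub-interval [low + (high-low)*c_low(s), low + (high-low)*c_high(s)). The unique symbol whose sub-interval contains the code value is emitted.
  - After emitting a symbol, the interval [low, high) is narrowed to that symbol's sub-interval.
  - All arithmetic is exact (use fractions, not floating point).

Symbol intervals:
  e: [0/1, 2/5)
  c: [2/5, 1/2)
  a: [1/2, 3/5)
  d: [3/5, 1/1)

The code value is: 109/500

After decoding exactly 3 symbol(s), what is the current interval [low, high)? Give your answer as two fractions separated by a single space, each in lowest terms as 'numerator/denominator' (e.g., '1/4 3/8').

Step 1: interval [0/1, 1/1), width = 1/1 - 0/1 = 1/1
  'e': [0/1 + 1/1*0/1, 0/1 + 1/1*2/5) = [0/1, 2/5) <- contains code 109/500
  'c': [0/1 + 1/1*2/5, 0/1 + 1/1*1/2) = [2/5, 1/2)
  'a': [0/1 + 1/1*1/2, 0/1 + 1/1*3/5) = [1/2, 3/5)
  'd': [0/1 + 1/1*3/5, 0/1 + 1/1*1/1) = [3/5, 1/1)
  emit 'e', narrow to [0/1, 2/5)
Step 2: interval [0/1, 2/5), width = 2/5 - 0/1 = 2/5
  'e': [0/1 + 2/5*0/1, 0/1 + 2/5*2/5) = [0/1, 4/25)
  'c': [0/1 + 2/5*2/5, 0/1 + 2/5*1/2) = [4/25, 1/5)
  'a': [0/1 + 2/5*1/2, 0/1 + 2/5*3/5) = [1/5, 6/25) <- contains code 109/500
  'd': [0/1 + 2/5*3/5, 0/1 + 2/5*1/1) = [6/25, 2/5)
  emit 'a', narrow to [1/5, 6/25)
Step 3: interval [1/5, 6/25), width = 6/25 - 1/5 = 1/25
  'e': [1/5 + 1/25*0/1, 1/5 + 1/25*2/5) = [1/5, 27/125)
  'c': [1/5 + 1/25*2/5, 1/5 + 1/25*1/2) = [27/125, 11/50) <- contains code 109/500
  'a': [1/5 + 1/25*1/2, 1/5 + 1/25*3/5) = [11/50, 28/125)
  'd': [1/5 + 1/25*3/5, 1/5 + 1/25*1/1) = [28/125, 6/25)
  emit 'c', narrow to [27/125, 11/50)

Answer: 27/125 11/50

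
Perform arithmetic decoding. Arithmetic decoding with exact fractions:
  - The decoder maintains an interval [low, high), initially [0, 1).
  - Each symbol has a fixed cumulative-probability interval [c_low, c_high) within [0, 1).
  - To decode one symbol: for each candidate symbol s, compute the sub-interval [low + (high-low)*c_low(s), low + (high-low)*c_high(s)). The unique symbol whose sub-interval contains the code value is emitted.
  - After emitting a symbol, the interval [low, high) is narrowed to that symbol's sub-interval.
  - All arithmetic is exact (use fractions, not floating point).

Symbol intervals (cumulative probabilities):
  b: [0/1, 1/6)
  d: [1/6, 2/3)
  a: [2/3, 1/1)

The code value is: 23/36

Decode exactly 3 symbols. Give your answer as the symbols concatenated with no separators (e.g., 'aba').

Step 1: interval [0/1, 1/1), width = 1/1 - 0/1 = 1/1
  'b': [0/1 + 1/1*0/1, 0/1 + 1/1*1/6) = [0/1, 1/6)
  'd': [0/1 + 1/1*1/6, 0/1 + 1/1*2/3) = [1/6, 2/3) <- contains code 23/36
  'a': [0/1 + 1/1*2/3, 0/1 + 1/1*1/1) = [2/3, 1/1)
  emit 'd', narrow to [1/6, 2/3)
Step 2: interval [1/6, 2/3), width = 2/3 - 1/6 = 1/2
  'b': [1/6 + 1/2*0/1, 1/6 + 1/2*1/6) = [1/6, 1/4)
  'd': [1/6 + 1/2*1/6, 1/6 + 1/2*2/3) = [1/4, 1/2)
  'a': [1/6 + 1/2*2/3, 1/6 + 1/2*1/1) = [1/2, 2/3) <- contains code 23/36
  emit 'a', narrow to [1/2, 2/3)
Step 3: interval [1/2, 2/3), width = 2/3 - 1/2 = 1/6
  'b': [1/2 + 1/6*0/1, 1/2 + 1/6*1/6) = [1/2, 19/36)
  'd': [1/2 + 1/6*1/6, 1/2 + 1/6*2/3) = [19/36, 11/18)
  'a': [1/2 + 1/6*2/3, 1/2 + 1/6*1/1) = [11/18, 2/3) <- contains code 23/36
  emit 'a', narrow to [11/18, 2/3)

Answer: daa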